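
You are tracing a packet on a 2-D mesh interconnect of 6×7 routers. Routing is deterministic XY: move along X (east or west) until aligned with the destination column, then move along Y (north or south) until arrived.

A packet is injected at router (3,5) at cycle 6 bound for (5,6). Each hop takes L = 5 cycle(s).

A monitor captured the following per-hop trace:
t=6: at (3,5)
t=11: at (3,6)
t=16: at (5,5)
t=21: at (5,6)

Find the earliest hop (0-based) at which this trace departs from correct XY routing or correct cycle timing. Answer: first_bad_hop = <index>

check 1→ d=(0,1) cyc+5: BAD: Y-move but x=3≠5

first_bad_hop = 1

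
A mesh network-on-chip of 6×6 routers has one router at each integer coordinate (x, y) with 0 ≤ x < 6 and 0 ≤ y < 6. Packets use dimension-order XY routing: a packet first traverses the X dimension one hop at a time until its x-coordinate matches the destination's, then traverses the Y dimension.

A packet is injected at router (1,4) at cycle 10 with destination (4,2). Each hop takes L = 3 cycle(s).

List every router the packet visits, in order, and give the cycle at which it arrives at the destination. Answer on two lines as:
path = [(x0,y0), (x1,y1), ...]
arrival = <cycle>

[0] x=1 y=4 t=10
[1] x=2 y=4 t=13 →E
[2] x=3 y=4 t=16 →E
[3] x=4 y=4 t=19 →E
[4] x=4 y=3 t=22 →S
[5] x=4 y=2 t=25 →S

path = [(1,4), (2,4), (3,4), (4,4), (4,3), (4,2)]
arrival = 25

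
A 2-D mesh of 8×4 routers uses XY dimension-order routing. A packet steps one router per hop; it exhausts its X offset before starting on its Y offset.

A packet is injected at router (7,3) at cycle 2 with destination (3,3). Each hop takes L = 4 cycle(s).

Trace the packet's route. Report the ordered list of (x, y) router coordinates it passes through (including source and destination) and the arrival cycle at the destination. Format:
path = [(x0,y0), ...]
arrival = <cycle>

[0] x=7 y=3 t=2
[1] x=6 y=3 t=6 →W
[2] x=5 y=3 t=10 →W
[3] x=4 y=3 t=14 →W
[4] x=3 y=3 t=18 →W

path = [(7,3), (6,3), (5,3), (4,3), (3,3)]
arrival = 18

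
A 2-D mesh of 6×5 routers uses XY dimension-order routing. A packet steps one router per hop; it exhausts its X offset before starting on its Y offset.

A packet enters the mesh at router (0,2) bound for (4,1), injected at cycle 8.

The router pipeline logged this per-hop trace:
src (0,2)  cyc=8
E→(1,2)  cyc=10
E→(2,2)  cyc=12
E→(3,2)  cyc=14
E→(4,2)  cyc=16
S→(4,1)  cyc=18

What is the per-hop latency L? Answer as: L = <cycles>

L = 2

From hop 0 (8) to hop 1 (10): +2 cycles.
That increment is L by definition: L = 2.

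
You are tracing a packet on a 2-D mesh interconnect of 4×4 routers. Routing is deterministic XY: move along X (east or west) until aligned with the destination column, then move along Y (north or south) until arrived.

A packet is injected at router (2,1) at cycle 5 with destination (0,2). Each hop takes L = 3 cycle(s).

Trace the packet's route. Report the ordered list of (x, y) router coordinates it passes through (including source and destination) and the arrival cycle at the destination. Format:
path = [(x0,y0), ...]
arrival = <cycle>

src (2,1)  cyc=5
W→(1,1)  cyc=8
W→(0,1)  cyc=11
N→(0,2)  cyc=14

path = [(2,1), (1,1), (0,1), (0,2)]
arrival = 14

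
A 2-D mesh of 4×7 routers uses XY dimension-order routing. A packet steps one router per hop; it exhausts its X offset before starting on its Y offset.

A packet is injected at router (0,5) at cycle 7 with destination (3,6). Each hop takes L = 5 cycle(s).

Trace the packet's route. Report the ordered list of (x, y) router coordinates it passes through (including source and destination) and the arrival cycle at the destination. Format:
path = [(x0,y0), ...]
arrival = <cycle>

path = [(0,5), (1,5), (2,5), (3,5), (3,6)]
arrival = 27

[0] x=0 y=5 t=7
[1] x=1 y=5 t=12 →E
[2] x=2 y=5 t=17 →E
[3] x=3 y=5 t=22 →E
[4] x=3 y=6 t=27 →N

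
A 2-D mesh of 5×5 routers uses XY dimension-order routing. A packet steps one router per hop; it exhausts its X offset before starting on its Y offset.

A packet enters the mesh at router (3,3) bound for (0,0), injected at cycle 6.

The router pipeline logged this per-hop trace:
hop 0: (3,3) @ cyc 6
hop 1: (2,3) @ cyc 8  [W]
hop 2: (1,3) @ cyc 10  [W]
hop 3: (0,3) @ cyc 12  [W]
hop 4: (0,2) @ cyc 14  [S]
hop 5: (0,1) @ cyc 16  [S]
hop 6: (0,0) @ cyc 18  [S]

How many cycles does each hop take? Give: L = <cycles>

Between hops 0 and 1 the cycle counter advances 8 − 6 = 2.
That increment is L by definition: L = 2.

L = 2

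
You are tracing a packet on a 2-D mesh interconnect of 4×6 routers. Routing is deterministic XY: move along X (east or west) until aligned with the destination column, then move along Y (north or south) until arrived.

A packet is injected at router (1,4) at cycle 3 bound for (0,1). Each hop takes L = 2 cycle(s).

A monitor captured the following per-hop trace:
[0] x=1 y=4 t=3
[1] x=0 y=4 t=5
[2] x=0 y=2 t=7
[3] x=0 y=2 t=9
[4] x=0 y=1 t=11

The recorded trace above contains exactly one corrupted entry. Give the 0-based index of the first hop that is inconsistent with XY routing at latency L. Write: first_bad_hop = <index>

first_bad_hop = 2

check 1→ d=(-1,0) cyc+2: ok
check 2→ d=(0,-2) cyc+2: BAD: non-unit step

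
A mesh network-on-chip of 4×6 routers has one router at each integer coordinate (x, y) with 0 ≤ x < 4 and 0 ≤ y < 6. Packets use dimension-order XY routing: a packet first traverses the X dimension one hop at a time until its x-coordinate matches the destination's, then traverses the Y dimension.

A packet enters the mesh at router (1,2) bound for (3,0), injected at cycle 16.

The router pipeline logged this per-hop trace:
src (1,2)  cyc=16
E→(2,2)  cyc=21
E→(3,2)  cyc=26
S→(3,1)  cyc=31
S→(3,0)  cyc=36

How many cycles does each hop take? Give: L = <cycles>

cyc[1] − cyc[0] = 21 − 16 = 5.
Per-hop latency L = Δcyc = 5.

L = 5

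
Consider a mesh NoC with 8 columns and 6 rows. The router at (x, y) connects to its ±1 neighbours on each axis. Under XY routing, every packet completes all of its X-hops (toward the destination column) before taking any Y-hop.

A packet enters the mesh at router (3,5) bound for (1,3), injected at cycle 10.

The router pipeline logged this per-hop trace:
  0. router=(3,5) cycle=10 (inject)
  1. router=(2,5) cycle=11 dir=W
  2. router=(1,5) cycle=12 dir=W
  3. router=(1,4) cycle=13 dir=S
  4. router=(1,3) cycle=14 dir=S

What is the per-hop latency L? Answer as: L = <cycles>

cyc[1] − cyc[0] = 11 − 10 = 1.
That increment is L by definition: L = 1.

L = 1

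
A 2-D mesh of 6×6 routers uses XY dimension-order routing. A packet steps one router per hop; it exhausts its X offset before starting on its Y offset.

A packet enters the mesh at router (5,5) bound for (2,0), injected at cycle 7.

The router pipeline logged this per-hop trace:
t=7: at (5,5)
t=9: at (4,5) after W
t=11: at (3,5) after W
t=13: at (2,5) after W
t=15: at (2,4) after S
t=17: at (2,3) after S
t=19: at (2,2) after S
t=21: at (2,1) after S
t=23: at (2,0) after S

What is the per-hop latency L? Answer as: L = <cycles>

L = 2

From hop 0 (7) to hop 1 (9): +2 cycles.
Per-hop latency L = Δcyc = 2.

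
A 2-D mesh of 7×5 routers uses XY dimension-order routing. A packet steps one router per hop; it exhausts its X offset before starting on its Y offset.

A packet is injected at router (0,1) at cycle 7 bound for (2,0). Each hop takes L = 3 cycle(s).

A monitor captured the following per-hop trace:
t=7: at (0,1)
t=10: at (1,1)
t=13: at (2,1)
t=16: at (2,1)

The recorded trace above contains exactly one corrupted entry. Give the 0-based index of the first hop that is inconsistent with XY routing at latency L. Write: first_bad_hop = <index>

first_bad_hop = 3

check 1→ d=(1,0) cyc+3: ok
check 2→ d=(1,0) cyc+3: ok
check 3→ d=(0,0) cyc+3: BAD: non-unit step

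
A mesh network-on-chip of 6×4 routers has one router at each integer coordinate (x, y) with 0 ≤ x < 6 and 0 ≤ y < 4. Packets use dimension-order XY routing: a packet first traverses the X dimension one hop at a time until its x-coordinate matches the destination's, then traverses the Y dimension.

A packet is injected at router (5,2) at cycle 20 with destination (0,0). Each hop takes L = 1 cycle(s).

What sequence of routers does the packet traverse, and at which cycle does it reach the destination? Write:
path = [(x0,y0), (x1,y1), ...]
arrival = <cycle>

path = [(5,2), (4,2), (3,2), (2,2), (1,2), (0,2), (0,1), (0,0)]
arrival = 27

src (5,2)  cyc=20
W→(4,2)  cyc=21
W→(3,2)  cyc=22
W→(2,2)  cyc=23
W→(1,2)  cyc=24
W→(0,2)  cyc=25
S→(0,1)  cyc=26
S→(0,0)  cyc=27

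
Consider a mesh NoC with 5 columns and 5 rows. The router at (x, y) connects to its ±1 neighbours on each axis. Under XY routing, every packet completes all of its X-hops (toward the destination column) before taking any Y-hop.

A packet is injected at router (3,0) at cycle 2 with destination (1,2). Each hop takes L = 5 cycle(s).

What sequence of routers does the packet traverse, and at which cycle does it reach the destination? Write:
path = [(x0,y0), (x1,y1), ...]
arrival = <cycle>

hop 0: (3,0) @ cyc 2
hop 1: (2,0) @ cyc 7  [W]
hop 2: (1,0) @ cyc 12  [W]
hop 3: (1,1) @ cyc 17  [N]
hop 4: (1,2) @ cyc 22  [N]

path = [(3,0), (2,0), (1,0), (1,1), (1,2)]
arrival = 22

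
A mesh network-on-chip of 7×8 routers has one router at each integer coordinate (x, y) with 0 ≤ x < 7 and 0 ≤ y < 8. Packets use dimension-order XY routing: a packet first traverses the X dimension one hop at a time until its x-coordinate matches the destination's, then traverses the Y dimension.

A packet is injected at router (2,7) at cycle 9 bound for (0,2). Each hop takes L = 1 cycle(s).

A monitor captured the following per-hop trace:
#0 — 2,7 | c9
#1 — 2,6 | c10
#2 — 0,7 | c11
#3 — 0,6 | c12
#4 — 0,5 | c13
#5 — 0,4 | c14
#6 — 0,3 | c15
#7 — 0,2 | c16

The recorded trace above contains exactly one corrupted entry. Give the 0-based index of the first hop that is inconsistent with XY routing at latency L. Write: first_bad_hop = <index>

hop 1: step (+0,-1), +1 cyc — BAD: Y-move but x=2≠0

first_bad_hop = 1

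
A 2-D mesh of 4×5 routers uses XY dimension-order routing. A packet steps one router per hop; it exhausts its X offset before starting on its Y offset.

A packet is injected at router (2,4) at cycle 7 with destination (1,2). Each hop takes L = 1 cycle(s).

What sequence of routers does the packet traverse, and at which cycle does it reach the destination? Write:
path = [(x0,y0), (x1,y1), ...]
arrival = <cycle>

[0] x=2 y=4 t=7
[1] x=1 y=4 t=8 →W
[2] x=1 y=3 t=9 →S
[3] x=1 y=2 t=10 →S

path = [(2,4), (1,4), (1,3), (1,2)]
arrival = 10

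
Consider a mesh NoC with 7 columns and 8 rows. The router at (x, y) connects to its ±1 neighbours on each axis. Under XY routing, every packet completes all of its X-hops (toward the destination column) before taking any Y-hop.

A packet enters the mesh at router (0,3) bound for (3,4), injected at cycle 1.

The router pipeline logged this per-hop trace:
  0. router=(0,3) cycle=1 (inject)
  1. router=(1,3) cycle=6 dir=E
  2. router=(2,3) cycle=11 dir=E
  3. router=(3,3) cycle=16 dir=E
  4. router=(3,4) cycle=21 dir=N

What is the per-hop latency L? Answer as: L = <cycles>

L = 5

Δcyc across hop 0→1: 6 − 1 = 5.
One hop costs L cycles, so L = 5.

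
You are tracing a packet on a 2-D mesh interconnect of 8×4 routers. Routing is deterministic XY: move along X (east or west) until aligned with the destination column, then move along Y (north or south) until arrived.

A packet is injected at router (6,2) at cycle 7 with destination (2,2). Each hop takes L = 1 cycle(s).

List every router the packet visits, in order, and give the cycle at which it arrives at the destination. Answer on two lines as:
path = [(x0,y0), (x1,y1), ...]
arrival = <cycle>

t=7: at (6,2)
t=8: at (5,2) after W
t=9: at (4,2) after W
t=10: at (3,2) after W
t=11: at (2,2) after W

path = [(6,2), (5,2), (4,2), (3,2), (2,2)]
arrival = 11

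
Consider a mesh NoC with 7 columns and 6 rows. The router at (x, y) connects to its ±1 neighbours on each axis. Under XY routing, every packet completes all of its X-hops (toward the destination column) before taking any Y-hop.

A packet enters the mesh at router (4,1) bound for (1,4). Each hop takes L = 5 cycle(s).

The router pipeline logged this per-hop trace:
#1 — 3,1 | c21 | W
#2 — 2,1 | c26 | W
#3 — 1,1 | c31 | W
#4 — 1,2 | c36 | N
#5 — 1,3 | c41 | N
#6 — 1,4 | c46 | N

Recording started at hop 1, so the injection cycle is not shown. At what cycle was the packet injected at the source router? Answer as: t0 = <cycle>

t0 = 16

Hop 1 reached at cycle 21; hop k is at t0 + k·L.
So t0 = 21 − 1·5 = 16.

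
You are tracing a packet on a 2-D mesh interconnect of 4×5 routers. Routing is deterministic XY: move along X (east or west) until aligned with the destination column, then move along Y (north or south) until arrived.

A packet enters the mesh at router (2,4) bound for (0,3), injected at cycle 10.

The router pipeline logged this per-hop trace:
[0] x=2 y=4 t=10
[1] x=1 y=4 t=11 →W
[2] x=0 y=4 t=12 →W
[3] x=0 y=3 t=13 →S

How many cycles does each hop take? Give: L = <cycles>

L = 1

Between hops 0 and 1 the cycle counter advances 11 − 10 = 1.
Each hop adds L, hence L = 1.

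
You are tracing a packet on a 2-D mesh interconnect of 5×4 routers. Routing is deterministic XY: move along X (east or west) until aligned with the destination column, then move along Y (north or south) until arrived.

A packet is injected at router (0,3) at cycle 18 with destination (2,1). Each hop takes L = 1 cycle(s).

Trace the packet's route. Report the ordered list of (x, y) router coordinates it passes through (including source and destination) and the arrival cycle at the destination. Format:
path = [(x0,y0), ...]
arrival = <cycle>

path = [(0,3), (1,3), (2,3), (2,2), (2,1)]
arrival = 22

t=18: at (0,3)
t=19: at (1,3) after E
t=20: at (2,3) after E
t=21: at (2,2) after S
t=22: at (2,1) after S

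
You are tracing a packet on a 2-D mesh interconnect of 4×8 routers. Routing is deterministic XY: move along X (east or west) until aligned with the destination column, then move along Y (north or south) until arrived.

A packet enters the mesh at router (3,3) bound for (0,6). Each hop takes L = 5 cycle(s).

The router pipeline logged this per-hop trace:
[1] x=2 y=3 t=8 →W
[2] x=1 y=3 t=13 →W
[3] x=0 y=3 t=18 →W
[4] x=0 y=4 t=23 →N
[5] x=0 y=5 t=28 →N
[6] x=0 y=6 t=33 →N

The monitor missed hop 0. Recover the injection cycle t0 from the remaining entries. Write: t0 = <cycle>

t0 = 3

Hop 1 reached at cycle 8; hop k is at t0 + k·L.
So t0 = 8 − 1·5 = 3.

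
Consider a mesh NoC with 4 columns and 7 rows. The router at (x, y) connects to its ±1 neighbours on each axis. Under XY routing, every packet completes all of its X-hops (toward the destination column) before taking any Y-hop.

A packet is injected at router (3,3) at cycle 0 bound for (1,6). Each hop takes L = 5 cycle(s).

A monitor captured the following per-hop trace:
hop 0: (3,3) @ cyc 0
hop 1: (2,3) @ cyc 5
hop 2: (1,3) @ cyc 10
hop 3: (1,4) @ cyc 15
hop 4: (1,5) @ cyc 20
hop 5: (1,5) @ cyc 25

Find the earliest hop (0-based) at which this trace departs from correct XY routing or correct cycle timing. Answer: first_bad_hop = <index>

first_bad_hop = 5

hop 1: step (-1,+0), +5 cyc — ok
hop 2: step (-1,+0), +5 cyc — ok
hop 3: step (+0,+1), +5 cyc — ok
hop 4: step (+0,+1), +5 cyc — ok
hop 5: step (+0,+0), +5 cyc — BAD: non-unit step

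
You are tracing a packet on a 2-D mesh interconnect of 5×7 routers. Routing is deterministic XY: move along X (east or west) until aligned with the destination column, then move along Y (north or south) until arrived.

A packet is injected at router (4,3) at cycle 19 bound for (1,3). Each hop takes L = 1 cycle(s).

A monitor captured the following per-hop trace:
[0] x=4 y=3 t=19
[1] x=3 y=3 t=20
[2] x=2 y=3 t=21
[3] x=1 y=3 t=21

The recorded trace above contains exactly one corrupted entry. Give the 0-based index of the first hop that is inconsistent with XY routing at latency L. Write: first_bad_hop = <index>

check 1→ d=(-1,0) cyc+1: ok
check 2→ d=(-1,0) cyc+1: ok
check 3→ d=(-1,0) cyc+0: BAD: Δcyc=0≠L

first_bad_hop = 3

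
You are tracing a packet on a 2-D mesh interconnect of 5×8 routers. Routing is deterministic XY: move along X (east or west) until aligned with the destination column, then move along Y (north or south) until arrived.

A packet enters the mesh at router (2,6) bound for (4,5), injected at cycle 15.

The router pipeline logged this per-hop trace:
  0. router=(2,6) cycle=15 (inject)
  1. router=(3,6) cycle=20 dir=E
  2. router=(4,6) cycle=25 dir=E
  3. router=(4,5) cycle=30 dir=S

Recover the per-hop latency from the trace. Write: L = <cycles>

L = 5

cyc[1] − cyc[0] = 20 − 15 = 5.
That increment is L by definition: L = 5.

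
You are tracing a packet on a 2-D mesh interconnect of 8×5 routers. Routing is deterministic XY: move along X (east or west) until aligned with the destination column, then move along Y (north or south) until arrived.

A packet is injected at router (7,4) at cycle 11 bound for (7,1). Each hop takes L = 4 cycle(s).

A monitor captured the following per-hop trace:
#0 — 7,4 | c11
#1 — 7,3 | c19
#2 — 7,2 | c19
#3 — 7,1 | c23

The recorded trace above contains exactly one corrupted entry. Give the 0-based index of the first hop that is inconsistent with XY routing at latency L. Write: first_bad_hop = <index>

first_bad_hop = 1

check 1→ d=(0,-1) cyc+8: BAD: Δcyc=8≠L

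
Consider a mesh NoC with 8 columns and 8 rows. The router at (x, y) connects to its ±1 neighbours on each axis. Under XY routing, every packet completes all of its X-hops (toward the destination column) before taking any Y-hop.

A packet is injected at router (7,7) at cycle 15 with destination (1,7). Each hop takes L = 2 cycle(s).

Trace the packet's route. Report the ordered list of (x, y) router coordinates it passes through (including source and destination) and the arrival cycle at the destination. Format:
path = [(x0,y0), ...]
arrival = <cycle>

[0] x=7 y=7 t=15
[1] x=6 y=7 t=17 →W
[2] x=5 y=7 t=19 →W
[3] x=4 y=7 t=21 →W
[4] x=3 y=7 t=23 →W
[5] x=2 y=7 t=25 →W
[6] x=1 y=7 t=27 →W

path = [(7,7), (6,7), (5,7), (4,7), (3,7), (2,7), (1,7)]
arrival = 27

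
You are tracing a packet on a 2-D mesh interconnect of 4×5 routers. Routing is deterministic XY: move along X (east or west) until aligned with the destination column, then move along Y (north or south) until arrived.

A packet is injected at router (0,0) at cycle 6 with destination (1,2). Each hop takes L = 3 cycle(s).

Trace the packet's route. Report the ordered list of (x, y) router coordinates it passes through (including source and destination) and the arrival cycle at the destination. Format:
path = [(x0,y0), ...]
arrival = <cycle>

#0 — 0,0 | c6
#1 — 1,0 | c9 | E
#2 — 1,1 | c12 | N
#3 — 1,2 | c15 | N

path = [(0,0), (1,0), (1,1), (1,2)]
arrival = 15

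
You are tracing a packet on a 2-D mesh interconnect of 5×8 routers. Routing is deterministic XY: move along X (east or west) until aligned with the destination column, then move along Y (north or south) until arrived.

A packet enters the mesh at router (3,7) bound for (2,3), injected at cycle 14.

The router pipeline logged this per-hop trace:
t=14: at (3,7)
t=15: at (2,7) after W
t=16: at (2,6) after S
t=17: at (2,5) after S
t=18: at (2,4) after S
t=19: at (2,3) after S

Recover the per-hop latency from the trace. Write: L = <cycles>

cyc[1] − cyc[0] = 15 − 14 = 1.
Per-hop latency L = Δcyc = 1.

L = 1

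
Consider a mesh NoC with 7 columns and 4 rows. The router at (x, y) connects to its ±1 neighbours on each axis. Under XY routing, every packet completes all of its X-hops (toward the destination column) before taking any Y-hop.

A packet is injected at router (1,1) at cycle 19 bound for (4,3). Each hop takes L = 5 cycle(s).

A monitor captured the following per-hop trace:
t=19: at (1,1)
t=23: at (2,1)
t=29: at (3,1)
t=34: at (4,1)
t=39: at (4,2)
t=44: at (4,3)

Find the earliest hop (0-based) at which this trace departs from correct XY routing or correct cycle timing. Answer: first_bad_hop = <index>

check 1→ d=(1,0) cyc+4: BAD: Δcyc=4≠L

first_bad_hop = 1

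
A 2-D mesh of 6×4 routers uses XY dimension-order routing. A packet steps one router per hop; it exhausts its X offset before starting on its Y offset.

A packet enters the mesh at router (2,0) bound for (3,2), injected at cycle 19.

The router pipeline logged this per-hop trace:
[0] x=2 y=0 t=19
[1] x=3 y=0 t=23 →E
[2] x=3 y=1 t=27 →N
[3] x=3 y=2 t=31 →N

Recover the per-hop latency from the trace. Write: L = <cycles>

Δcyc across hop 0→1: 23 − 19 = 4.
Per-hop latency L = Δcyc = 4.

L = 4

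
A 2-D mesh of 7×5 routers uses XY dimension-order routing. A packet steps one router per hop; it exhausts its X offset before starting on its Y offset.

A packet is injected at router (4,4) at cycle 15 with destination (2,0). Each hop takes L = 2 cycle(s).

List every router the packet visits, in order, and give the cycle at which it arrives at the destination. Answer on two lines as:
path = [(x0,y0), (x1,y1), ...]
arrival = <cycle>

[0] x=4 y=4 t=15
[1] x=3 y=4 t=17 →W
[2] x=2 y=4 t=19 →W
[3] x=2 y=3 t=21 →S
[4] x=2 y=2 t=23 →S
[5] x=2 y=1 t=25 →S
[6] x=2 y=0 t=27 →S

path = [(4,4), (3,4), (2,4), (2,3), (2,2), (2,1), (2,0)]
arrival = 27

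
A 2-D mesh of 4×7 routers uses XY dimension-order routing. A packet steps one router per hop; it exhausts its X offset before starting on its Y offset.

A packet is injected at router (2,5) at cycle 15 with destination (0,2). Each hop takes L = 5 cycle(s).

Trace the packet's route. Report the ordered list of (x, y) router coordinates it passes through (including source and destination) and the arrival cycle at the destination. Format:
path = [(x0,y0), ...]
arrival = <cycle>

[0] x=2 y=5 t=15
[1] x=1 y=5 t=20 →W
[2] x=0 y=5 t=25 →W
[3] x=0 y=4 t=30 →S
[4] x=0 y=3 t=35 →S
[5] x=0 y=2 t=40 →S

path = [(2,5), (1,5), (0,5), (0,4), (0,3), (0,2)]
arrival = 40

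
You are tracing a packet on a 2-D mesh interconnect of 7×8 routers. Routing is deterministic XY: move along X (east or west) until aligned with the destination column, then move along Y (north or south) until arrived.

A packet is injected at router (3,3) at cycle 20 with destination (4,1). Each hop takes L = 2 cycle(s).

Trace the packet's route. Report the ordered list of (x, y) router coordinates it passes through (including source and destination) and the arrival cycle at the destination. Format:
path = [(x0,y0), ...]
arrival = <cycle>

  0. router=(3,3) cycle=20 (inject)
  1. router=(4,3) cycle=22 dir=E
  2. router=(4,2) cycle=24 dir=S
  3. router=(4,1) cycle=26 dir=S

path = [(3,3), (4,3), (4,2), (4,1)]
arrival = 26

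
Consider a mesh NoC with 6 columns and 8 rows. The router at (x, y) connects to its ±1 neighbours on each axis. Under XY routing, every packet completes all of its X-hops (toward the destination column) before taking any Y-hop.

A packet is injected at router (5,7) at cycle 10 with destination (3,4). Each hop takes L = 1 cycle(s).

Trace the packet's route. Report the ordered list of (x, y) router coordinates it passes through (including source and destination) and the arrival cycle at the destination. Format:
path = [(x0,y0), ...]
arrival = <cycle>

#0 — 5,7 | c10
#1 — 4,7 | c11 | W
#2 — 3,7 | c12 | W
#3 — 3,6 | c13 | S
#4 — 3,5 | c14 | S
#5 — 3,4 | c15 | S

path = [(5,7), (4,7), (3,7), (3,6), (3,5), (3,4)]
arrival = 15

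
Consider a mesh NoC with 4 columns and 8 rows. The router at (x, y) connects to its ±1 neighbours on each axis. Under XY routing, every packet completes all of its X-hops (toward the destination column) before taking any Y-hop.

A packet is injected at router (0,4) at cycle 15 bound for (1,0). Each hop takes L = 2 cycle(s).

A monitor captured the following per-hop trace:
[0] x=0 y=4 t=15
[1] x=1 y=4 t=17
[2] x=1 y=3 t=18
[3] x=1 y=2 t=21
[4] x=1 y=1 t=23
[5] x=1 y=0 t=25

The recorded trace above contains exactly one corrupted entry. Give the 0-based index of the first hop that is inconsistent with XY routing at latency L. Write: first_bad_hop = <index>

hop 1: step (+1,+0), +2 cyc — ok
hop 2: step (+0,-1), +1 cyc — BAD: Δcyc=1≠L

first_bad_hop = 2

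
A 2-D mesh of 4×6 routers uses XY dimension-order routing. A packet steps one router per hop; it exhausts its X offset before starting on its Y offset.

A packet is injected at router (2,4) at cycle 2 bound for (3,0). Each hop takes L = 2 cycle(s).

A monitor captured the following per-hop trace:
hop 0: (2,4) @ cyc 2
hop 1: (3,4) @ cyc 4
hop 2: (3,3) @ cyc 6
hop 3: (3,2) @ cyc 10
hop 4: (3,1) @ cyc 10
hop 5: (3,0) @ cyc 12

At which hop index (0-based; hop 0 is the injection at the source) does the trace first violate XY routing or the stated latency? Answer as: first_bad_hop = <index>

[1] (+1,+0) / 2c ⇒ ok
[2] (+0,-1) / 2c ⇒ ok
[3] (+0,-1) / 4c ⇒ BAD: Δcyc=4≠L

first_bad_hop = 3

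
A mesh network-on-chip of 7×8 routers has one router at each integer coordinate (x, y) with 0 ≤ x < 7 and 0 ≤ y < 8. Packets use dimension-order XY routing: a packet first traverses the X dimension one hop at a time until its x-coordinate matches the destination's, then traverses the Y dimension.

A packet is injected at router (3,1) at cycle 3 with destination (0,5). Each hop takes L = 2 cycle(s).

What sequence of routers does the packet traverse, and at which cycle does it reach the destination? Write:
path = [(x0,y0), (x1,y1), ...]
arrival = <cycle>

path = [(3,1), (2,1), (1,1), (0,1), (0,2), (0,3), (0,4), (0,5)]
arrival = 17

src (3,1)  cyc=3
W→(2,1)  cyc=5
W→(1,1)  cyc=7
W→(0,1)  cyc=9
N→(0,2)  cyc=11
N→(0,3)  cyc=13
N→(0,4)  cyc=15
N→(0,5)  cyc=17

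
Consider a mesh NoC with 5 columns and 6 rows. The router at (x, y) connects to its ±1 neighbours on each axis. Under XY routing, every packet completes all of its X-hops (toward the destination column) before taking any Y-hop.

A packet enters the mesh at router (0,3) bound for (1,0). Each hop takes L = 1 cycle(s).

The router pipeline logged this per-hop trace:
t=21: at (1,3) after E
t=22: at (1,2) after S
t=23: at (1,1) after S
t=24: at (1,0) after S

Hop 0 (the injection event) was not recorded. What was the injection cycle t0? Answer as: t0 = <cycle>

The first recorded entry is hop 1 at cycle 21.
Therefore t0 = 21 − L = 20.

t0 = 20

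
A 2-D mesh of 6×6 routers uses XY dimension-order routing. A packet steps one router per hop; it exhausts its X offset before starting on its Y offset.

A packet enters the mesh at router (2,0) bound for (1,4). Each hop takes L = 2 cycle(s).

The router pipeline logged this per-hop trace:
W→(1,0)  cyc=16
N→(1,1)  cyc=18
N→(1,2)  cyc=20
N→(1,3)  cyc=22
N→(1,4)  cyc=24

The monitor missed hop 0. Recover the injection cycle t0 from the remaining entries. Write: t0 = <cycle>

The first recorded entry is hop 1 at cycle 16.
t0 = cyc[1] − L = 16 − 2 = 14.

t0 = 14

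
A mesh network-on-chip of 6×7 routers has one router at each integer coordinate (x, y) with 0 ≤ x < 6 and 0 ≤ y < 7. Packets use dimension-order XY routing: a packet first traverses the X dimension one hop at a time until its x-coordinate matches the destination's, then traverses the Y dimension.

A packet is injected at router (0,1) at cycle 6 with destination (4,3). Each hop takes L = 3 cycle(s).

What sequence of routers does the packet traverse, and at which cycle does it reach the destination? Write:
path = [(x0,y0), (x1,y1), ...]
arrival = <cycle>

#0 — 0,1 | c6
#1 — 1,1 | c9 | E
#2 — 2,1 | c12 | E
#3 — 3,1 | c15 | E
#4 — 4,1 | c18 | E
#5 — 4,2 | c21 | N
#6 — 4,3 | c24 | N

path = [(0,1), (1,1), (2,1), (3,1), (4,1), (4,2), (4,3)]
arrival = 24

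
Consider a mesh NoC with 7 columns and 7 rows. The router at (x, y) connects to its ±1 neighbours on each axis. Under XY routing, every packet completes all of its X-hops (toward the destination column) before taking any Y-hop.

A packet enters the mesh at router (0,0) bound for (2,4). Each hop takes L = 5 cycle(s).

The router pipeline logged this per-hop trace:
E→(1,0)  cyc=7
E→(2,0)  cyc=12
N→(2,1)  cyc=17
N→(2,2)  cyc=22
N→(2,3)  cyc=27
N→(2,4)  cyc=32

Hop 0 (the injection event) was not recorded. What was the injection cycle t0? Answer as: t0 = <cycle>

cyc[1] = 7 and cyc[k] = t0 + k·L for every k.
Subtract one hop: t0 = 7 − 5 = 2.

t0 = 2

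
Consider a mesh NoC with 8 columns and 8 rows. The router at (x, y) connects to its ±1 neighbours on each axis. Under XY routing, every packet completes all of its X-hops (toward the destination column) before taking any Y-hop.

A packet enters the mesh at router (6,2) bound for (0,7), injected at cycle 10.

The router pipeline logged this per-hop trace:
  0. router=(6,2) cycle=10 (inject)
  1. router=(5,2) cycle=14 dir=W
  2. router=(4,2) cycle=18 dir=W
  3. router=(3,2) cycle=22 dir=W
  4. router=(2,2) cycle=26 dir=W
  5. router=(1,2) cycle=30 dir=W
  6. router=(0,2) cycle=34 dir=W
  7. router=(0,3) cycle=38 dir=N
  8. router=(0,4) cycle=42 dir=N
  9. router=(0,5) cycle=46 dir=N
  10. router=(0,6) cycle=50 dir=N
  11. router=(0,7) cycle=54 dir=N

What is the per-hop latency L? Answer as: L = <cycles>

L = 4

From hop 0 (10) to hop 1 (14): +4 cycles.
Each hop adds L, hence L = 4.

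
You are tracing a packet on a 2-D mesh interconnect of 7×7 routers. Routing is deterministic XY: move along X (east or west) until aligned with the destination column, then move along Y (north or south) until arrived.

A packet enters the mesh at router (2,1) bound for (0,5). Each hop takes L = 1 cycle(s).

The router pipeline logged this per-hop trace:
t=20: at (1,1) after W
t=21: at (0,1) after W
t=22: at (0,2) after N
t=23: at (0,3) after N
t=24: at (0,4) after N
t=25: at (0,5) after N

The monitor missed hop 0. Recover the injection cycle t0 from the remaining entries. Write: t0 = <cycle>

t0 = 19

At hop 1 the cycle is 20; in general cyc_k = t0 + kL.
t0 = cyc[1] − L = 20 − 1 = 19.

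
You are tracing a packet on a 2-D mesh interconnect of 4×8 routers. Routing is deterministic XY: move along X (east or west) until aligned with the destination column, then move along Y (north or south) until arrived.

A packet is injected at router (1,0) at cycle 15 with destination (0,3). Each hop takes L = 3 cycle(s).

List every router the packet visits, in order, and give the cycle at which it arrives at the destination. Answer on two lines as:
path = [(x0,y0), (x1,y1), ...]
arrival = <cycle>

t=15: at (1,0)
t=18: at (0,0) after W
t=21: at (0,1) after N
t=24: at (0,2) after N
t=27: at (0,3) after N

path = [(1,0), (0,0), (0,1), (0,2), (0,3)]
arrival = 27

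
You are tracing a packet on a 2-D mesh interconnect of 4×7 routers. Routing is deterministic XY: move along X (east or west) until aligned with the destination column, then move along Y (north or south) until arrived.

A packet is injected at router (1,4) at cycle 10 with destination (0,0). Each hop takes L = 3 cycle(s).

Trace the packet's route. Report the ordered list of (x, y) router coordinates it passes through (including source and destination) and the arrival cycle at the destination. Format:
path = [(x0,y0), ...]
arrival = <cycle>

src (1,4)  cyc=10
W→(0,4)  cyc=13
S→(0,3)  cyc=16
S→(0,2)  cyc=19
S→(0,1)  cyc=22
S→(0,0)  cyc=25

path = [(1,4), (0,4), (0,3), (0,2), (0,1), (0,0)]
arrival = 25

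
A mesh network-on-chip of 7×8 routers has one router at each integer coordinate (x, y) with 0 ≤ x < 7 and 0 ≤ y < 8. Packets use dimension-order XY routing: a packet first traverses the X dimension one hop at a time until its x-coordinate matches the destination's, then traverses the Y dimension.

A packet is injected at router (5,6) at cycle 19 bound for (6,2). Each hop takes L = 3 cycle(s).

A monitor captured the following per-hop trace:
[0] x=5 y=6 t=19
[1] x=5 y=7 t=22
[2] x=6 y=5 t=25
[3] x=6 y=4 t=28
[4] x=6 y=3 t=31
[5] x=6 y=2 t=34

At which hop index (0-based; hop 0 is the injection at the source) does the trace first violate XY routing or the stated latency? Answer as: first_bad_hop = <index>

first_bad_hop = 1

[1] (+0,+1) / 3c ⇒ BAD: Y-move but x=5≠6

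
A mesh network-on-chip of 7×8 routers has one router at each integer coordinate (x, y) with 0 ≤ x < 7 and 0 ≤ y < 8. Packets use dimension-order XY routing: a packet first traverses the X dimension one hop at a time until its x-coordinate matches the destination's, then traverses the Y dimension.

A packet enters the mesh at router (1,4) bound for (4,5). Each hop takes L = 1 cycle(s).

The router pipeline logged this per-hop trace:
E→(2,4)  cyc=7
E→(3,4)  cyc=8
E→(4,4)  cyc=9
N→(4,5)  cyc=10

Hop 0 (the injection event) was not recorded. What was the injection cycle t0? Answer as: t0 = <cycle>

t0 = 6

The first recorded entry is hop 1 at cycle 7.
Therefore t0 = 7 − L = 6.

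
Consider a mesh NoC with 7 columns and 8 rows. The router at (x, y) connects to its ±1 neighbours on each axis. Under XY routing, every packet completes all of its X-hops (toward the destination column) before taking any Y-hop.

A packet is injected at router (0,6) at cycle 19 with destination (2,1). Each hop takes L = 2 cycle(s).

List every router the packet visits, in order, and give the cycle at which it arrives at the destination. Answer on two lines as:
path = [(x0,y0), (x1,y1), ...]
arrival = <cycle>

path = [(0,6), (1,6), (2,6), (2,5), (2,4), (2,3), (2,2), (2,1)]
arrival = 33

t=19: at (0,6)
t=21: at (1,6) after E
t=23: at (2,6) after E
t=25: at (2,5) after S
t=27: at (2,4) after S
t=29: at (2,3) after S
t=31: at (2,2) after S
t=33: at (2,1) after S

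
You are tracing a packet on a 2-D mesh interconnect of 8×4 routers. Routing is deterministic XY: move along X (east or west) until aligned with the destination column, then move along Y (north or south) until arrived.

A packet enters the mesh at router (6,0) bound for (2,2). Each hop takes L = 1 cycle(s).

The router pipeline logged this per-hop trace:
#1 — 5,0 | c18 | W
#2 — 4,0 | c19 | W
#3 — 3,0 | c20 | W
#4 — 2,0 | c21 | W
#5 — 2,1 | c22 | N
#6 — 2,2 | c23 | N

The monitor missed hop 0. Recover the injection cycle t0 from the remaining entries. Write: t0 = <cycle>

At hop 1 the cycle is 18; in general cyc_k = t0 + kL.
Therefore t0 = 18 − L = 17.

t0 = 17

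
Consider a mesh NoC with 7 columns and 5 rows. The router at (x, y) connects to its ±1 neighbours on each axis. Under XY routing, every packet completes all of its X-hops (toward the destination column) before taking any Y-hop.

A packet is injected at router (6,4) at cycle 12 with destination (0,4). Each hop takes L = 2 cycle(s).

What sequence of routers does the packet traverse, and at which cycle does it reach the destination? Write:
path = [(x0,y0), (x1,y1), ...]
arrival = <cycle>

src (6,4)  cyc=12
W→(5,4)  cyc=14
W→(4,4)  cyc=16
W→(3,4)  cyc=18
W→(2,4)  cyc=20
W→(1,4)  cyc=22
W→(0,4)  cyc=24

path = [(6,4), (5,4), (4,4), (3,4), (2,4), (1,4), (0,4)]
arrival = 24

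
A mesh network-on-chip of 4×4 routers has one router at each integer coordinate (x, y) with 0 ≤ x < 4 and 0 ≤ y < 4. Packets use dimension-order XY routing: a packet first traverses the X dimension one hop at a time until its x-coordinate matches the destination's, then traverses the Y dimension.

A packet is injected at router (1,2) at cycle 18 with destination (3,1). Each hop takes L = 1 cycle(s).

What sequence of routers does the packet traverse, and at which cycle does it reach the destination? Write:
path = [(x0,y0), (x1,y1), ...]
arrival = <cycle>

path = [(1,2), (2,2), (3,2), (3,1)]
arrival = 21

#0 — 1,2 | c18
#1 — 2,2 | c19 | E
#2 — 3,2 | c20 | E
#3 — 3,1 | c21 | S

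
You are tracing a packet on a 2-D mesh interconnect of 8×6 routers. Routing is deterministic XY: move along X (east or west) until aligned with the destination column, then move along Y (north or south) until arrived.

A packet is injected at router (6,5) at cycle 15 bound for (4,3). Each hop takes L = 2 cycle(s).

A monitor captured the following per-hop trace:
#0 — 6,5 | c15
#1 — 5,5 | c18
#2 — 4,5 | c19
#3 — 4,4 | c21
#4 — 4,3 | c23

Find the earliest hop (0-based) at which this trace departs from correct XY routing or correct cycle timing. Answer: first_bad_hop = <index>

first_bad_hop = 1

check 1→ d=(-1,0) cyc+3: BAD: Δcyc=3≠L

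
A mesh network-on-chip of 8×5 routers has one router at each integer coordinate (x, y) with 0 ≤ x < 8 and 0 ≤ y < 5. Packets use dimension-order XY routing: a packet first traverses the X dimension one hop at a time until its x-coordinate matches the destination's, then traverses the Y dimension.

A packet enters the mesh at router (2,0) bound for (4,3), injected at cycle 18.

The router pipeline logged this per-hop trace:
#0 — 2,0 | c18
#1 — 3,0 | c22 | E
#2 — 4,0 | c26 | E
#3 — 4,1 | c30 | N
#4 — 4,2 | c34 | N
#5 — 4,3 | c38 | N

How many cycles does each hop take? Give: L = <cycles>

cyc[1] − cyc[0] = 22 − 18 = 4.
One hop costs L cycles, so L = 4.

L = 4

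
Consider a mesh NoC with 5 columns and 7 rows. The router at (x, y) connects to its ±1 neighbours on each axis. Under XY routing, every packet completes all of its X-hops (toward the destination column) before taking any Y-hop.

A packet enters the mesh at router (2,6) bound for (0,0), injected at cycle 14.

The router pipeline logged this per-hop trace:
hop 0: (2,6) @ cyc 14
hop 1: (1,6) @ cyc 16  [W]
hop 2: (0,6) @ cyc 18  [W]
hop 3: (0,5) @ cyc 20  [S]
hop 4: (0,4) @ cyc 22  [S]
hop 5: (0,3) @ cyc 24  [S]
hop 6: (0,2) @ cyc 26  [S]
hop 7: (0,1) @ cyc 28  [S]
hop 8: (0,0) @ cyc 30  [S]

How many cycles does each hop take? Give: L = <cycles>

cyc[1] − cyc[0] = 16 − 14 = 2.
Each hop adds L, hence L = 2.

L = 2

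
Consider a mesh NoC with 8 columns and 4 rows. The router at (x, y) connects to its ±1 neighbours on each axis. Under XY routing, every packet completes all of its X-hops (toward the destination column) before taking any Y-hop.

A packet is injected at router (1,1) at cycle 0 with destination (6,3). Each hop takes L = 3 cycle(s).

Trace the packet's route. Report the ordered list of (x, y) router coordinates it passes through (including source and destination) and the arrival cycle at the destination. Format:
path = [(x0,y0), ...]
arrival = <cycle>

[0] x=1 y=1 t=0
[1] x=2 y=1 t=3 →E
[2] x=3 y=1 t=6 →E
[3] x=4 y=1 t=9 →E
[4] x=5 y=1 t=12 →E
[5] x=6 y=1 t=15 →E
[6] x=6 y=2 t=18 →N
[7] x=6 y=3 t=21 →N

path = [(1,1), (2,1), (3,1), (4,1), (5,1), (6,1), (6,2), (6,3)]
arrival = 21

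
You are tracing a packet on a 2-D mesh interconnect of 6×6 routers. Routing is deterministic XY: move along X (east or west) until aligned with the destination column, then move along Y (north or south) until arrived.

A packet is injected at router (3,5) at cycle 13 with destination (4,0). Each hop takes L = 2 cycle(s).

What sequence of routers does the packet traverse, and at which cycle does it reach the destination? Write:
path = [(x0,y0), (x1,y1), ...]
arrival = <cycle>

hop 0: (3,5) @ cyc 13
hop 1: (4,5) @ cyc 15  [E]
hop 2: (4,4) @ cyc 17  [S]
hop 3: (4,3) @ cyc 19  [S]
hop 4: (4,2) @ cyc 21  [S]
hop 5: (4,1) @ cyc 23  [S]
hop 6: (4,0) @ cyc 25  [S]

path = [(3,5), (4,5), (4,4), (4,3), (4,2), (4,1), (4,0)]
arrival = 25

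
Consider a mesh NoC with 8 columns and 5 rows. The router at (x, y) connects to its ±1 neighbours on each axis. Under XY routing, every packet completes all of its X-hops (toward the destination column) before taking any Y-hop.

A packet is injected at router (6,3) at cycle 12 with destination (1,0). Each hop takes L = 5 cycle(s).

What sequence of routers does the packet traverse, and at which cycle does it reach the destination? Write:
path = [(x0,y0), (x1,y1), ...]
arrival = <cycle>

  0. router=(6,3) cycle=12 (inject)
  1. router=(5,3) cycle=17 dir=W
  2. router=(4,3) cycle=22 dir=W
  3. router=(3,3) cycle=27 dir=W
  4. router=(2,3) cycle=32 dir=W
  5. router=(1,3) cycle=37 dir=W
  6. router=(1,2) cycle=42 dir=S
  7. router=(1,1) cycle=47 dir=S
  8. router=(1,0) cycle=52 dir=S

path = [(6,3), (5,3), (4,3), (3,3), (2,3), (1,3), (1,2), (1,1), (1,0)]
arrival = 52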